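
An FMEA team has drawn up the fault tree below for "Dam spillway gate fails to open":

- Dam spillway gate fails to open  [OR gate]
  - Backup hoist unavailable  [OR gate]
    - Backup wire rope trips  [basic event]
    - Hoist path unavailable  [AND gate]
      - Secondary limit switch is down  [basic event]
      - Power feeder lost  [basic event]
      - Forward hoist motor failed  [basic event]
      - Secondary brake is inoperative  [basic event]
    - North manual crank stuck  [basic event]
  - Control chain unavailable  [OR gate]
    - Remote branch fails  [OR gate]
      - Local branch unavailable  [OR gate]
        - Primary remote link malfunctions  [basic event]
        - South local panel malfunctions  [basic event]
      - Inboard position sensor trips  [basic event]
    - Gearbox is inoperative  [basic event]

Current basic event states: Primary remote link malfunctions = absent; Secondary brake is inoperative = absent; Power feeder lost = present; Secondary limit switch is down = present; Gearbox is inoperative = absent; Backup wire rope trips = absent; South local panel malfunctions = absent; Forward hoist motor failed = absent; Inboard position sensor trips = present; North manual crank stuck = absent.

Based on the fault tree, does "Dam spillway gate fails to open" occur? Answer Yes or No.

Hoist path unavailable [AND]: Secondary limit switch is down=occurs, Power feeder lost=occurs, Forward hoist motor failed=not, Secondary brake is inoperative=not → not all inputs occur → does not occur.
Backup hoist unavailable [OR]: Backup wire rope trips=not, Hoist path unavailable=not, North manual crank stuck=not → no input occurs → does not occur.
Local branch unavailable [OR]: Primary remote link malfunctions=not, South local panel malfunctions=not → no input occurs → does not occur.
Remote branch fails [OR]: Local branch unavailable=not, Inboard position sensor trips=occurs → at least one input occurs → occurs.
Control chain unavailable [OR]: Remote branch fails=occurs, Gearbox is inoperative=not → at least one input occurs → occurs.
Dam spillway gate fails to open [OR]: Backup hoist unavailable=not, Control chain unavailable=occurs → at least one input occurs → occurs.

Yes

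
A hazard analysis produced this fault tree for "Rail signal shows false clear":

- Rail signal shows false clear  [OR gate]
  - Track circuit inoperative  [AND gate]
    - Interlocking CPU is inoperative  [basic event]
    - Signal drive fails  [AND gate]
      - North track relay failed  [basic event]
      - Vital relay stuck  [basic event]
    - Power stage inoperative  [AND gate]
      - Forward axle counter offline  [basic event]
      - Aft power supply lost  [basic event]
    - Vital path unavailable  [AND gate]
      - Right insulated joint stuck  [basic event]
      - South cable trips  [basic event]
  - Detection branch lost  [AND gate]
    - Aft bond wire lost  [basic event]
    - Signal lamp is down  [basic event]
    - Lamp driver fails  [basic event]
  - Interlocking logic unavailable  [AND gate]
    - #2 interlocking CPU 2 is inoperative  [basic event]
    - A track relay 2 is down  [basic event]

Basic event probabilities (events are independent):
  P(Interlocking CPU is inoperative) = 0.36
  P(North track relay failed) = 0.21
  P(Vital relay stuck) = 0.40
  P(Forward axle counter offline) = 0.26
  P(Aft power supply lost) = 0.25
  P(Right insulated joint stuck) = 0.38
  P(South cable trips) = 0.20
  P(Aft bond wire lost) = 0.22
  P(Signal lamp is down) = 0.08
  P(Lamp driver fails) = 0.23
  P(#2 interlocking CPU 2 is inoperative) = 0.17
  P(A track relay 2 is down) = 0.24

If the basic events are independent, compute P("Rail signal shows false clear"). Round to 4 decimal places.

P(Signal drive fails) [AND] = 0.21 × 0.40 = 0.084000
P(Power stage inoperative) [AND] = 0.26 × 0.25 = 0.065000
P(Vital path unavailable) [AND] = 0.38 × 0.20 = 0.076000
P(Track circuit inoperative) [AND] = 0.36 × 0.084000 × 0.065000 × 0.076000 = 0.000149
P(Detection branch lost) [AND] = 0.22 × 0.08 × 0.23 = 0.004048
P(Interlocking logic unavailable) [AND] = 0.17 × 0.24 = 0.040800
P(Rail signal shows false clear) [OR] = 1 − (1−0.000149) × (1−0.004048) × (1−0.040800) = 0.044825
Rounded to 4 decimal places: P(Rail signal shows false clear) ≈ 0.0448.

0.0448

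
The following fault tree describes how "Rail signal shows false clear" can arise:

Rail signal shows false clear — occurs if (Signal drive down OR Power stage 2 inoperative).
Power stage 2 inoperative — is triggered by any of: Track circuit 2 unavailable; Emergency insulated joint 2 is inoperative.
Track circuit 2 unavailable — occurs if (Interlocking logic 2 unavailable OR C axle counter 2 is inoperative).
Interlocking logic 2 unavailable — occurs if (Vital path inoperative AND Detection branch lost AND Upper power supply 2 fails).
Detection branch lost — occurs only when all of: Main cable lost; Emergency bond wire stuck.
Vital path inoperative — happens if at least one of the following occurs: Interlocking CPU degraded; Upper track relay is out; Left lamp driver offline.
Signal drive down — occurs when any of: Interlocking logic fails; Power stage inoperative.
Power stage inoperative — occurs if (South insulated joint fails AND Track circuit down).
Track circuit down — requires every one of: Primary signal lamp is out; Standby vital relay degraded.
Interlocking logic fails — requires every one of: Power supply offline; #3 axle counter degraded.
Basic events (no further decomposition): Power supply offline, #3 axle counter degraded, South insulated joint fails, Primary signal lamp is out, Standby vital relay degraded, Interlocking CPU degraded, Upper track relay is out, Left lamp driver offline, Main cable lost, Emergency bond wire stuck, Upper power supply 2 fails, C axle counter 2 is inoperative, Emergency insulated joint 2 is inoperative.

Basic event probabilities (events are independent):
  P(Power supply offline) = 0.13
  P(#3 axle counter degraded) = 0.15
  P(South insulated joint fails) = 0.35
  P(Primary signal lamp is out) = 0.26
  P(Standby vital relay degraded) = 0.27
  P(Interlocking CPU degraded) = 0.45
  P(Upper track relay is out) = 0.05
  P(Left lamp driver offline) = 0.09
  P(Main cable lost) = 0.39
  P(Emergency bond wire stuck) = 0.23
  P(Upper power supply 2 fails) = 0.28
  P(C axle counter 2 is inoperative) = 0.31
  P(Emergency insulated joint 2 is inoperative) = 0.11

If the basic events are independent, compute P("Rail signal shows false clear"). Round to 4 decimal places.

P(Interlocking logic fails) [AND] = 0.13 × 0.15 = 0.019500
P(Track circuit down) [AND] = 0.26 × 0.27 = 0.070200
P(Power stage inoperative) [AND] = 0.35 × 0.070200 = 0.024570
P(Signal drive down) [OR] = 1 − (1−0.019500) × (1−0.024570) = 0.043591
P(Vital path inoperative) [OR] = 1 − (1−0.45) × (1−0.05) × (1−0.09) = 0.524525
P(Detection branch lost) [AND] = 0.39 × 0.23 = 0.089700
P(Interlocking logic 2 unavailable) [AND] = 0.524525 × 0.089700 × 0.28 = 0.013174
P(Track circuit 2 unavailable) [OR] = 1 − (1−0.013174) × (1−0.31) = 0.319090
P(Power stage 2 inoperative) [OR] = 1 − (1−0.319090) × (1−0.11) = 0.393990
P(Rail signal shows false clear) [OR] = 1 − (1−0.043591) × (1−0.393990) = 0.420407
Rounded to 4 decimal places: P(Rail signal shows false clear) ≈ 0.4204.

0.4204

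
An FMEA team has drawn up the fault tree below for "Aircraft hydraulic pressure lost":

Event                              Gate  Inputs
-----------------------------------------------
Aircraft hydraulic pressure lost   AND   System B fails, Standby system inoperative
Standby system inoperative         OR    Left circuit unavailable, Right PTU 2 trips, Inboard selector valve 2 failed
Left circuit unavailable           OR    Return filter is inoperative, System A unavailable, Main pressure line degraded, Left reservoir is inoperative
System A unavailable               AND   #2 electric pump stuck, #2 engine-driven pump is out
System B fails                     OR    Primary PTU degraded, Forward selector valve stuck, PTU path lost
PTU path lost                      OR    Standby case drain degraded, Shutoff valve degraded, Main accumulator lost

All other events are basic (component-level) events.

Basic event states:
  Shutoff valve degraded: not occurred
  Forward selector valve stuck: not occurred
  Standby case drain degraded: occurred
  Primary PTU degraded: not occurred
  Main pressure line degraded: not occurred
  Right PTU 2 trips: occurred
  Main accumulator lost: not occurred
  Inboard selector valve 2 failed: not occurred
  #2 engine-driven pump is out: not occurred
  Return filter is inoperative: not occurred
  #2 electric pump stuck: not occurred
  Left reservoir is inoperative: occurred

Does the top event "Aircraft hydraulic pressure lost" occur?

Yes

PTU path lost [OR]: Standby case drain degraded=occurs, Shutoff valve degraded=not, Main accumulator lost=not → at least one input occurs → occurs.
System B fails [OR]: Primary PTU degraded=not, Forward selector valve stuck=not, PTU path lost=occurs → at least one input occurs → occurs.
System A unavailable [AND]: #2 electric pump stuck=not, #2 engine-driven pump is out=not → not all inputs occur → does not occur.
Left circuit unavailable [OR]: Return filter is inoperative=not, System A unavailable=not, Main pressure line degraded=not, Left reservoir is inoperative=occurs → at least one input occurs → occurs.
Standby system inoperative [OR]: Left circuit unavailable=occurs, Right PTU 2 trips=occurs, Inboard selector valve 2 failed=not → at least one input occurs → occurs.
Aircraft hydraulic pressure lost [AND]: System B fails=occurs, Standby system inoperative=occurs → all inputs occur → occurs.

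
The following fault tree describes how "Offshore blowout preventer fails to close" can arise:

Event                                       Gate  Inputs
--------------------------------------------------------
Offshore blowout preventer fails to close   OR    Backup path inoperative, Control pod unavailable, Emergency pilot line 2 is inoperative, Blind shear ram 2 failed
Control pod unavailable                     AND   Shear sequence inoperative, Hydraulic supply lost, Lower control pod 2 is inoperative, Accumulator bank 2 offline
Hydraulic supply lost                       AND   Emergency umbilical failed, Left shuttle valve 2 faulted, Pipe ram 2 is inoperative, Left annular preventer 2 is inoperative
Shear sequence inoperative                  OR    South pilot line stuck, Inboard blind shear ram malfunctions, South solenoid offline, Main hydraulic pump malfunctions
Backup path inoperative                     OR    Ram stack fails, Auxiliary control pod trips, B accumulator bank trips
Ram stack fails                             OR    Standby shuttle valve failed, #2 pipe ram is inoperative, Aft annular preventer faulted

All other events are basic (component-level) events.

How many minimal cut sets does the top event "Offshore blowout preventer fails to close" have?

11

Ram stack fails [OR]: union of children's cut sets → 3 cut set(s).
Backup path inoperative [OR]: union of children's cut sets → 5 cut set(s).
Shear sequence inoperative [OR]: union of children's cut sets → 4 cut set(s).
Hydraulic supply lost [AND]: one cut set from each child combined → 1 × 1 × 1 × 1 = 1 cut set(s).
Control pod unavailable [AND]: one cut set from each child combined → 4 × 1 × 1 × 1 = 4 cut set(s).
Offshore blowout preventer fails to close [OR]: union of children's cut sets → 11 cut set(s).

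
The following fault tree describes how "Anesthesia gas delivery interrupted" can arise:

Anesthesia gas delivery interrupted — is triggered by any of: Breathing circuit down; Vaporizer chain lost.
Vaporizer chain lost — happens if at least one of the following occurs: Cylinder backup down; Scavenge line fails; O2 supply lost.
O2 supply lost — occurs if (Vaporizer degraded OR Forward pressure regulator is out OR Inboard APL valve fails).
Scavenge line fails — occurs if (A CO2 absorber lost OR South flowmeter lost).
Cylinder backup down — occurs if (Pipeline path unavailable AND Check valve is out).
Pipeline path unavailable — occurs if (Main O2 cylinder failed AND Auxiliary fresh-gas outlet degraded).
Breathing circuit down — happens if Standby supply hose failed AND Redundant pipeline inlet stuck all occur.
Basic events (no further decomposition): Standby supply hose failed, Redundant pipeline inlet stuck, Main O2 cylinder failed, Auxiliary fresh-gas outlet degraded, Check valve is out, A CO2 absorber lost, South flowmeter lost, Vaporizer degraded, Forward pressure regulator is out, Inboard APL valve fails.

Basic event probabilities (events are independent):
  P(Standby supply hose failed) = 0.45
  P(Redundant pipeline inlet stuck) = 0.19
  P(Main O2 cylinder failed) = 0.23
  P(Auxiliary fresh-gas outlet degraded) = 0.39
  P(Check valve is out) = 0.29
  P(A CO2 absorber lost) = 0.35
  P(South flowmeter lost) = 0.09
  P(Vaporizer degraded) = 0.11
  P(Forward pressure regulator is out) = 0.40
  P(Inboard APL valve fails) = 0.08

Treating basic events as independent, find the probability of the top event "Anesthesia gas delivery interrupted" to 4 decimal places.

0.7412

P(Breathing circuit down) [AND] = 0.45 × 0.19 = 0.085500
P(Pipeline path unavailable) [AND] = 0.23 × 0.39 = 0.089700
P(Cylinder backup down) [AND] = 0.089700 × 0.29 = 0.026013
P(Scavenge line fails) [OR] = 1 − (1−0.35) × (1−0.09) = 0.408500
P(O2 supply lost) [OR] = 1 − (1−0.11) × (1−0.40) × (1−0.08) = 0.508720
P(Vaporizer chain lost) [OR] = 1 − (1−0.026013) × (1−0.408500) × (1−0.508720) = 0.716967
P(Anesthesia gas delivery interrupted) [OR] = 1 − (1−0.085500) × (1−0.716967) = 0.741166
Rounded to 4 decimal places: P(Anesthesia gas delivery interrupted) ≈ 0.7412.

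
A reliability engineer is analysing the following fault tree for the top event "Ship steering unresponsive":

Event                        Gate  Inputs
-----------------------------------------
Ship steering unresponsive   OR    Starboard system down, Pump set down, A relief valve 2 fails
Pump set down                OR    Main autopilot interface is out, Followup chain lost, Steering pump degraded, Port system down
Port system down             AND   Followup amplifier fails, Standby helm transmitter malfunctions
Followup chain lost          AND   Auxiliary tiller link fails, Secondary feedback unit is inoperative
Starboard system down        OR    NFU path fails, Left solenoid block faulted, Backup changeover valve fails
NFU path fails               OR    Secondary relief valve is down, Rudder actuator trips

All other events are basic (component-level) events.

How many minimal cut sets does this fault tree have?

9

NFU path fails [OR]: union of children's cut sets → 2 cut set(s).
Starboard system down [OR]: union of children's cut sets → 4 cut set(s).
Followup chain lost [AND]: one cut set from each child combined → 1 × 1 = 1 cut set(s).
Port system down [AND]: one cut set from each child combined → 1 × 1 = 1 cut set(s).
Pump set down [OR]: union of children's cut sets → 4 cut set(s).
Ship steering unresponsive [OR]: union of children's cut sets → 9 cut set(s).
Minimal cut sets: {Secondary relief valve is down}; {Rudder actuator trips}; {Left solenoid block faulted}; {Backup changeover valve fails}; {Main autopilot interface is out}; {Auxiliary tiller link fails, Secondary feedback unit is inoperative}; {Steering pump degraded}; {Followup amplifier fails, Standby helm transmitter malfunctions}; {A relief valve 2 fails}.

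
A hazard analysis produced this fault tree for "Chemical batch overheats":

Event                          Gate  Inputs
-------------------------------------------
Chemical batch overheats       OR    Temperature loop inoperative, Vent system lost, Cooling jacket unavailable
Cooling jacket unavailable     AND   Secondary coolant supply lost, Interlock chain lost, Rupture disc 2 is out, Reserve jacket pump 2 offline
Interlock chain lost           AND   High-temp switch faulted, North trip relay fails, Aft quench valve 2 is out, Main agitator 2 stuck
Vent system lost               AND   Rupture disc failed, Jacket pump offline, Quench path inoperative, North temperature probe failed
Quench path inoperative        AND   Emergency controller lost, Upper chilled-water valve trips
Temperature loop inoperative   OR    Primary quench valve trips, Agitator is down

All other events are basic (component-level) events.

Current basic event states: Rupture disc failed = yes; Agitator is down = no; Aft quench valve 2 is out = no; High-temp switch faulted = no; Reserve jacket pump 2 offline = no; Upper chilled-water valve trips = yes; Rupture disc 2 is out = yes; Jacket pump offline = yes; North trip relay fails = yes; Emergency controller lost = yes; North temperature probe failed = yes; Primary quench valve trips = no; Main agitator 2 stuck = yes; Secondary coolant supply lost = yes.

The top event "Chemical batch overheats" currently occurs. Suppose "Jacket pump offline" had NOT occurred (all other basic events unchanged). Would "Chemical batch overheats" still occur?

No

Counterfactual: set "Jacket pump offline" to not occurred.
Temperature loop inoperative [OR]: Primary quench valve trips=not, Agitator is down=not → no input occurs → does not occur.
Quench path inoperative [AND]: Emergency controller lost=occurs, Upper chilled-water valve trips=occurs → all inputs occur → occurs.
Vent system lost [AND]: Rupture disc failed=occurs, Jacket pump offline=not, Quench path inoperative=occurs, North temperature probe failed=occurs → not all inputs occur → does not occur.
Interlock chain lost [AND]: High-temp switch faulted=not, North trip relay fails=occurs, Aft quench valve 2 is out=not, Main agitator 2 stuck=occurs → not all inputs occur → does not occur.
Cooling jacket unavailable [AND]: Secondary coolant supply lost=occurs, Interlock chain lost=not, Rupture disc 2 is out=occurs, Reserve jacket pump 2 offline=not → not all inputs occur → does not occur.
Chemical batch overheats [OR]: Temperature loop inoperative=not, Vent system lost=not, Cooling jacket unavailable=not → no input occurs → does not occur.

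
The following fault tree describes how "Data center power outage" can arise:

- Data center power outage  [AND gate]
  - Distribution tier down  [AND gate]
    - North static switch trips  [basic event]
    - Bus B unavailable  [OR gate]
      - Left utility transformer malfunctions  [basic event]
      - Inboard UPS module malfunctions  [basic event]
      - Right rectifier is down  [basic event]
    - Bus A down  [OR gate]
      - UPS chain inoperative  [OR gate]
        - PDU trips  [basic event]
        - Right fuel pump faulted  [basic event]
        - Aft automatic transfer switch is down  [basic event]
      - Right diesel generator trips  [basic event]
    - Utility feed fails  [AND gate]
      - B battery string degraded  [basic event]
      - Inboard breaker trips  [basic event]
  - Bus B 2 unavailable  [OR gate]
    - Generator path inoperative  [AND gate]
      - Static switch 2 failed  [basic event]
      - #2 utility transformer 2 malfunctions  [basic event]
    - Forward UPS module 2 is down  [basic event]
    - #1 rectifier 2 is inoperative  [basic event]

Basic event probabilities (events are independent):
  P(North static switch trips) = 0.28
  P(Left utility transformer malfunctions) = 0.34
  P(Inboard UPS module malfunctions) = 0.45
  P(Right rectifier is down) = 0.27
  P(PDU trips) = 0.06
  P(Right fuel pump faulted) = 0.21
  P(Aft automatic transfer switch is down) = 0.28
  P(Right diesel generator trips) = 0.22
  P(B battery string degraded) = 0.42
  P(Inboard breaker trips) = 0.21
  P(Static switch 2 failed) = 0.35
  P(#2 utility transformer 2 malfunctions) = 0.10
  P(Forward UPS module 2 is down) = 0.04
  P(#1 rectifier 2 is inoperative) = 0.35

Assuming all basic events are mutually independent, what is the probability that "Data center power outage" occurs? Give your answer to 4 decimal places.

P(Bus B unavailable) [OR] = 1 − (1−0.34) × (1−0.45) × (1−0.27) = 0.735010
P(UPS chain inoperative) [OR] = 1 − (1−0.06) × (1−0.21) × (1−0.28) = 0.465328
P(Bus A down) [OR] = 1 − (1−0.465328) × (1−0.22) = 0.582956
P(Utility feed fails) [AND] = 0.42 × 0.21 = 0.088200
P(Distribution tier down) [AND] = 0.28 × 0.735010 × 0.582956 × 0.088200 = 0.010582
P(Generator path inoperative) [AND] = 0.35 × 0.10 = 0.035000
P(Bus B 2 unavailable) [OR] = 1 − (1−0.035000) × (1−0.04) × (1−0.35) = 0.397840
P(Data center power outage) [AND] = 0.010582 × 0.397840 = 0.004210
Rounded to 4 decimal places: P(Data center power outage) ≈ 0.0042.

0.0042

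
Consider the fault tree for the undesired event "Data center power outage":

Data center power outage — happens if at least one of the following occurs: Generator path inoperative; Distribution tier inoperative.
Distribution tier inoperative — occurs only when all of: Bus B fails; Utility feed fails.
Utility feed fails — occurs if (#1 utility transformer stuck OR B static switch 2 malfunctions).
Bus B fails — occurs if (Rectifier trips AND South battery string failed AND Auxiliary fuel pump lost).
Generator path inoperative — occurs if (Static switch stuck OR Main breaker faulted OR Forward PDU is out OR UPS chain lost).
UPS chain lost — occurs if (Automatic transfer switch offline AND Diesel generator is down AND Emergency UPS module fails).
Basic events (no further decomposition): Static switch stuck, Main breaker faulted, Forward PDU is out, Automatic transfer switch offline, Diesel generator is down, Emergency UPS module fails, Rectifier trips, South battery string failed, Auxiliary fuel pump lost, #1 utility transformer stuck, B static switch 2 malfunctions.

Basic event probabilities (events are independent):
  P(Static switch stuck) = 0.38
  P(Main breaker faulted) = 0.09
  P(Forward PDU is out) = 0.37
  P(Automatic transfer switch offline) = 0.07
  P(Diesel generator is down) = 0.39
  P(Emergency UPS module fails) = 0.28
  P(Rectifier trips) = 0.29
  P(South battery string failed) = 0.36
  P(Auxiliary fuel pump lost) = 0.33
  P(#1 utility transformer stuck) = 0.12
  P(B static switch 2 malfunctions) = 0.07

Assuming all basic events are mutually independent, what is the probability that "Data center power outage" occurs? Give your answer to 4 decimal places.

0.6495

P(UPS chain lost) [AND] = 0.07 × 0.39 × 0.28 = 0.007644
P(Generator path inoperative) [OR] = 1 − (1−0.38) × (1−0.09) × (1−0.37) × (1−0.007644) = 0.647271
P(Bus B fails) [AND] = 0.29 × 0.36 × 0.33 = 0.034452
P(Utility feed fails) [OR] = 1 − (1−0.12) × (1−0.07) = 0.181600
P(Distribution tier inoperative) [AND] = 0.034452 × 0.181600 = 0.006256
P(Data center power outage) [OR] = 1 − (1−0.647271) × (1−0.006256) = 0.649478
Rounded to 4 decimal places: P(Data center power outage) ≈ 0.6495.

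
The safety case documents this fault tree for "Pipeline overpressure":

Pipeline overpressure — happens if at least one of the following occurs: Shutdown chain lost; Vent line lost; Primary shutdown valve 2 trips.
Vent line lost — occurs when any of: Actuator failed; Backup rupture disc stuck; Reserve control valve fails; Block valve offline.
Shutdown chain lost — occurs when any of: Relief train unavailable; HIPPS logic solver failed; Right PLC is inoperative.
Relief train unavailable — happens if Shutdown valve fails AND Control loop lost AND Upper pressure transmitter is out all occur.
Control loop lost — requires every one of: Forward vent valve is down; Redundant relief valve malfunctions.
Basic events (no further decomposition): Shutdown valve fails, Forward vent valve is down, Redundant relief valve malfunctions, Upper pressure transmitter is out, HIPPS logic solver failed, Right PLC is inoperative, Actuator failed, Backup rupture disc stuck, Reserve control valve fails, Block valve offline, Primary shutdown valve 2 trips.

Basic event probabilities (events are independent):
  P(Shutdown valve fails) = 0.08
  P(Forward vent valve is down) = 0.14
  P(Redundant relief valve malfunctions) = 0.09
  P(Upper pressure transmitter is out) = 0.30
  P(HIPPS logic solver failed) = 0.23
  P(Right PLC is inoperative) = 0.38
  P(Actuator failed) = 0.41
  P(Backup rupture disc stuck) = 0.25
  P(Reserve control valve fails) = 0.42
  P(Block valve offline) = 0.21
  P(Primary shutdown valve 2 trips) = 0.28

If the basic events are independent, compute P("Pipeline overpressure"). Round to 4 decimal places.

0.9303

P(Control loop lost) [AND] = 0.14 × 0.09 = 0.012600
P(Relief train unavailable) [AND] = 0.08 × 0.012600 × 0.30 = 0.000302
P(Shutdown chain lost) [OR] = 1 − (1−0.000302) × (1−0.23) × (1−0.38) = 0.522744
P(Vent line lost) [OR] = 1 − (1−0.41) × (1−0.25) × (1−0.42) × (1−0.21) = 0.797247
P(Pipeline overpressure) [OR] = 1 − (1−0.522744) × (1−0.797247) × (1−0.28) = 0.930329
Rounded to 4 decimal places: P(Pipeline overpressure) ≈ 0.9303.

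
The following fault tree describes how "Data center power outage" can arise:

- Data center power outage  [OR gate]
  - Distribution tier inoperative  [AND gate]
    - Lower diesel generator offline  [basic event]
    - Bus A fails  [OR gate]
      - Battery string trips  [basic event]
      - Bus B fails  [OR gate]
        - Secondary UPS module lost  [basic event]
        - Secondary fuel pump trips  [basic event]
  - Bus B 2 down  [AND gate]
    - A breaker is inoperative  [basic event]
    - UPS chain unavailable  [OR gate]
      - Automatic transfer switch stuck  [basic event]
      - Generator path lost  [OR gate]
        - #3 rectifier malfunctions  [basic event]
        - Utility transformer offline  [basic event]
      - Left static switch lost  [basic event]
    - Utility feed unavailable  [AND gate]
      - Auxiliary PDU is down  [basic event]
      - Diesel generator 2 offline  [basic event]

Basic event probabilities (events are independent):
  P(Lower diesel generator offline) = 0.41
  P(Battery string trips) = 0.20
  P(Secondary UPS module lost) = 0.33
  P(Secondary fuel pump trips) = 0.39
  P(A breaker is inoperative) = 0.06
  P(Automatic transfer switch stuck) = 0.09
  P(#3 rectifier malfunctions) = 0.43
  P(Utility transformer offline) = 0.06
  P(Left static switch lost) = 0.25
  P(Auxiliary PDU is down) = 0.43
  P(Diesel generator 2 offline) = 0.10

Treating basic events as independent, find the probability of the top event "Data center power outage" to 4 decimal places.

0.2771

P(Bus B fails) [OR] = 1 − (1−0.33) × (1−0.39) = 0.591300
P(Bus A fails) [OR] = 1 − (1−0.20) × (1−0.591300) = 0.673040
P(Distribution tier inoperative) [AND] = 0.41 × 0.673040 = 0.275946
P(Generator path lost) [OR] = 1 − (1−0.43) × (1−0.06) = 0.464200
P(UPS chain unavailable) [OR] = 1 − (1−0.09) × (1−0.464200) × (1−0.25) = 0.634317
P(Utility feed unavailable) [AND] = 0.43 × 0.10 = 0.043000
P(Bus B 2 down) [AND] = 0.06 × 0.634317 × 0.043000 = 0.001637
P(Data center power outage) [OR] = 1 − (1−0.275946) × (1−0.001637) = 0.277131
Rounded to 4 decimal places: P(Data center power outage) ≈ 0.2771.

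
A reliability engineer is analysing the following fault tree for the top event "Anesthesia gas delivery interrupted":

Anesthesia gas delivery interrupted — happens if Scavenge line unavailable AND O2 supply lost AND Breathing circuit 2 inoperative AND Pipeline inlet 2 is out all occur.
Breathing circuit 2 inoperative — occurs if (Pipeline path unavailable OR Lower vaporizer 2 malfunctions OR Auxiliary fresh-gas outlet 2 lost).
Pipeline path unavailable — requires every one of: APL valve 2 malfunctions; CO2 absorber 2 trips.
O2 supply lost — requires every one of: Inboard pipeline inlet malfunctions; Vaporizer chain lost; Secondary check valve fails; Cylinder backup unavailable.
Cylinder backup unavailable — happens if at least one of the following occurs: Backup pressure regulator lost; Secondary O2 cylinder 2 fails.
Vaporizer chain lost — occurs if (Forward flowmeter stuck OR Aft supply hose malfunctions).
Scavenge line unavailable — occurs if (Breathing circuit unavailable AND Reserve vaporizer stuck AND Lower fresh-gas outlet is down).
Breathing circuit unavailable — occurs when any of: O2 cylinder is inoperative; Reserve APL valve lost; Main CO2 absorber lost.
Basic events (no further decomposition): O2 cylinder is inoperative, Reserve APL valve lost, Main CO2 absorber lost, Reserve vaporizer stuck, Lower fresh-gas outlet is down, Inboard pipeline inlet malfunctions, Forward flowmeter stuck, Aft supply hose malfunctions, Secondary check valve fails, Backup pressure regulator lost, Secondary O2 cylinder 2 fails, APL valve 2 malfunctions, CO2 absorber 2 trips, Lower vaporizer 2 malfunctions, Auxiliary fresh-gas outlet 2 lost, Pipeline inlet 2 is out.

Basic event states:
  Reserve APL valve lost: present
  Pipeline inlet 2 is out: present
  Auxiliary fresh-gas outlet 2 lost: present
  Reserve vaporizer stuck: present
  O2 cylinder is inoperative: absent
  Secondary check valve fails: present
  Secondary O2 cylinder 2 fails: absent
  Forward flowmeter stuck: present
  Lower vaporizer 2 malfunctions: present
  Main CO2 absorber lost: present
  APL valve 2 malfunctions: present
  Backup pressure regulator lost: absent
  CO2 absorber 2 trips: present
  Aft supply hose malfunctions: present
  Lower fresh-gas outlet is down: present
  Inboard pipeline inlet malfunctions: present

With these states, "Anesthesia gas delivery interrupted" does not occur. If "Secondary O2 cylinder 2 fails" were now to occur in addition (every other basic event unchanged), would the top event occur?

Yes

Counterfactual: set "Secondary O2 cylinder 2 fails" to occurred.
Breathing circuit unavailable [OR]: O2 cylinder is inoperative=not, Reserve APL valve lost=occurs, Main CO2 absorber lost=occurs → at least one input occurs → occurs.
Scavenge line unavailable [AND]: Breathing circuit unavailable=occurs, Reserve vaporizer stuck=occurs, Lower fresh-gas outlet is down=occurs → all inputs occur → occurs.
Vaporizer chain lost [OR]: Forward flowmeter stuck=occurs, Aft supply hose malfunctions=occurs → at least one input occurs → occurs.
Cylinder backup unavailable [OR]: Backup pressure regulator lost=not, Secondary O2 cylinder 2 fails=occurs → at least one input occurs → occurs.
O2 supply lost [AND]: Inboard pipeline inlet malfunctions=occurs, Vaporizer chain lost=occurs, Secondary check valve fails=occurs, Cylinder backup unavailable=occurs → all inputs occur → occurs.
Pipeline path unavailable [AND]: APL valve 2 malfunctions=occurs, CO2 absorber 2 trips=occurs → all inputs occur → occurs.
Breathing circuit 2 inoperative [OR]: Pipeline path unavailable=occurs, Lower vaporizer 2 malfunctions=occurs, Auxiliary fresh-gas outlet 2 lost=occurs → at least one input occurs → occurs.
Anesthesia gas delivery interrupted [AND]: Scavenge line unavailable=occurs, O2 supply lost=occurs, Breathing circuit 2 inoperative=occurs, Pipeline inlet 2 is out=occurs → all inputs occur → occurs.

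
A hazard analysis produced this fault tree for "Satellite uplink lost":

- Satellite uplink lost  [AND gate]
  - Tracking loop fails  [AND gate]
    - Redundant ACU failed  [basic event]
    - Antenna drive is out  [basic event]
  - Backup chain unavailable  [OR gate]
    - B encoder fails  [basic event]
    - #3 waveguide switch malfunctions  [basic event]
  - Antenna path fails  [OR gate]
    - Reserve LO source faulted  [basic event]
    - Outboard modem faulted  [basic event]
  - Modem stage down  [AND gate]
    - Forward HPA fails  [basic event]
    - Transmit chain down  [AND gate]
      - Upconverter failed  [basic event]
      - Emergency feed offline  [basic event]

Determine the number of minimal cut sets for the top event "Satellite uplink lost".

Tracking loop fails [AND]: one cut set from each child combined → 1 × 1 = 1 cut set(s).
Backup chain unavailable [OR]: union of children's cut sets → 2 cut set(s).
Antenna path fails [OR]: union of children's cut sets → 2 cut set(s).
Transmit chain down [AND]: one cut set from each child combined → 1 × 1 = 1 cut set(s).
Modem stage down [AND]: one cut set from each child combined → 1 × 1 = 1 cut set(s).
Satellite uplink lost [AND]: one cut set from each child combined → 1 × 2 × 2 × 1 = 4 cut set(s).
Minimal cut sets: {Antenna drive is out, B encoder fails, Emergency feed offline, Forward HPA fails, Redundant ACU failed, Reserve LO source faulted, Upconverter failed}; {Antenna drive is out, B encoder fails, Emergency feed offline, Forward HPA fails, Outboard modem faulted, Redundant ACU failed, Upconverter failed}; {#3 waveguide switch malfunctions, Antenna drive is out, Emergency feed offline, Forward HPA fails, Redundant ACU failed, Reserve LO source faulted, Upconverter failed}; {#3 waveguide switch malfunctions, Antenna drive is out, Emergency feed offline, Forward HPA fails, Outboard modem faulted, Redundant ACU failed, Upconverter failed}.

4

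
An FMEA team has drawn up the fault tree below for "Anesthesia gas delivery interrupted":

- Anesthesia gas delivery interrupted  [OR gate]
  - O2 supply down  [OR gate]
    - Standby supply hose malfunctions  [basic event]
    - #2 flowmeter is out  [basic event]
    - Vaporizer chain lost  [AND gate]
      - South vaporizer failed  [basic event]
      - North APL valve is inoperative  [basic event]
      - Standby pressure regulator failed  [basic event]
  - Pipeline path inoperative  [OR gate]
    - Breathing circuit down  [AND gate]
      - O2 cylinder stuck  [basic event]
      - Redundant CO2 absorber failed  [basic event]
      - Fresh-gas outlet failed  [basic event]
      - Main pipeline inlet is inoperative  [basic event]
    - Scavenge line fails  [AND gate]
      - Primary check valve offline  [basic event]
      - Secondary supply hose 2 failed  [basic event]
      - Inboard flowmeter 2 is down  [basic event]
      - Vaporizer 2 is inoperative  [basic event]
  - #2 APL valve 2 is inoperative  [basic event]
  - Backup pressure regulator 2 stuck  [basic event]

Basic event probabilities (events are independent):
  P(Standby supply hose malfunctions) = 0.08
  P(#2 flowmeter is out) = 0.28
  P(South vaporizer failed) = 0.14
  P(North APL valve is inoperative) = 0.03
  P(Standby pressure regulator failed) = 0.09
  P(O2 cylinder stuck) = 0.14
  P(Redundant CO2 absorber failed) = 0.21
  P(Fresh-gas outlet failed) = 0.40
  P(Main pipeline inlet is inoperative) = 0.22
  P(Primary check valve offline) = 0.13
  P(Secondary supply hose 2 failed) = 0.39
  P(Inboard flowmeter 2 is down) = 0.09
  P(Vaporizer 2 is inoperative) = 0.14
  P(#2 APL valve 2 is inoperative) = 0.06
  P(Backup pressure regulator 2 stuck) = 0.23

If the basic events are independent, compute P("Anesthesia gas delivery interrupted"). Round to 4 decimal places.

0.5223

P(Vaporizer chain lost) [AND] = 0.14 × 0.03 × 0.09 = 0.000378
P(O2 supply down) [OR] = 1 − (1−0.08) × (1−0.28) × (1−0.000378) = 0.337850
P(Breathing circuit down) [AND] = 0.14 × 0.21 × 0.40 × 0.22 = 0.002587
P(Scavenge line fails) [AND] = 0.13 × 0.39 × 0.09 × 0.14 = 0.000639
P(Pipeline path inoperative) [OR] = 1 − (1−0.002587) × (1−0.000639) = 0.003224
P(Anesthesia gas delivery interrupted) [OR] = 1 − (1−0.337850) × (1−0.003224) × (1−0.06) × (1−0.23) = 0.522281
Rounded to 4 decimal places: P(Anesthesia gas delivery interrupted) ≈ 0.5223.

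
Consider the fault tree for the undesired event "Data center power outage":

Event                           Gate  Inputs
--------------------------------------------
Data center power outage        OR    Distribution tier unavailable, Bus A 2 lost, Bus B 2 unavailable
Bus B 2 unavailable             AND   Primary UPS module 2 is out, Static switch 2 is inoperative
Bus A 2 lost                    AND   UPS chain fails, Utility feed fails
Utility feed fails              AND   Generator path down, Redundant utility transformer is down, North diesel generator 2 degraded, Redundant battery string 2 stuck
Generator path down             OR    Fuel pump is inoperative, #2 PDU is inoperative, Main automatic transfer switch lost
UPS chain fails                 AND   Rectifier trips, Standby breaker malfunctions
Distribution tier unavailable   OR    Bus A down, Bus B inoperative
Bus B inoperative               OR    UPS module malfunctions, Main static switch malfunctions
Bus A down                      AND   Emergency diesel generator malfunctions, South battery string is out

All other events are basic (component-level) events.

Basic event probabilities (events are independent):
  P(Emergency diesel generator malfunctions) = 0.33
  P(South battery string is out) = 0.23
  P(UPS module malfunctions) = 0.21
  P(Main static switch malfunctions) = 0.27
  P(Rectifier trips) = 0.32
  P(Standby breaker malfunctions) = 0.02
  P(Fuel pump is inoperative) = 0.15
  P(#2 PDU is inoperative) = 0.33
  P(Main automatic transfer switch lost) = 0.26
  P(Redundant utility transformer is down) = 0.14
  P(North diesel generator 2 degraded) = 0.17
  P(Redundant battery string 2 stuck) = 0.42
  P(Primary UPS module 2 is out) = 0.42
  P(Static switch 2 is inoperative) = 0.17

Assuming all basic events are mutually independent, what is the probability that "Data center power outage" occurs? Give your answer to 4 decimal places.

0.5051

P(Bus A down) [AND] = 0.33 × 0.23 = 0.075900
P(Bus B inoperative) [OR] = 1 − (1−0.21) × (1−0.27) = 0.423300
P(Distribution tier unavailable) [OR] = 1 − (1−0.075900) × (1−0.423300) = 0.467072
P(UPS chain fails) [AND] = 0.32 × 0.02 = 0.006400
P(Generator path down) [OR] = 1 − (1−0.15) × (1−0.33) × (1−0.26) = 0.578570
P(Utility feed fails) [AND] = 0.578570 × 0.14 × 0.17 × 0.42 = 0.005783
P(Bus A 2 lost) [AND] = 0.006400 × 0.005783 = 0.000037
P(Bus B 2 unavailable) [AND] = 0.42 × 0.17 = 0.071400
P(Data center power outage) [OR] = 1 − (1−0.467072) × (1−0.000037) × (1−0.071400) = 0.505141
Rounded to 4 decimal places: P(Data center power outage) ≈ 0.5051.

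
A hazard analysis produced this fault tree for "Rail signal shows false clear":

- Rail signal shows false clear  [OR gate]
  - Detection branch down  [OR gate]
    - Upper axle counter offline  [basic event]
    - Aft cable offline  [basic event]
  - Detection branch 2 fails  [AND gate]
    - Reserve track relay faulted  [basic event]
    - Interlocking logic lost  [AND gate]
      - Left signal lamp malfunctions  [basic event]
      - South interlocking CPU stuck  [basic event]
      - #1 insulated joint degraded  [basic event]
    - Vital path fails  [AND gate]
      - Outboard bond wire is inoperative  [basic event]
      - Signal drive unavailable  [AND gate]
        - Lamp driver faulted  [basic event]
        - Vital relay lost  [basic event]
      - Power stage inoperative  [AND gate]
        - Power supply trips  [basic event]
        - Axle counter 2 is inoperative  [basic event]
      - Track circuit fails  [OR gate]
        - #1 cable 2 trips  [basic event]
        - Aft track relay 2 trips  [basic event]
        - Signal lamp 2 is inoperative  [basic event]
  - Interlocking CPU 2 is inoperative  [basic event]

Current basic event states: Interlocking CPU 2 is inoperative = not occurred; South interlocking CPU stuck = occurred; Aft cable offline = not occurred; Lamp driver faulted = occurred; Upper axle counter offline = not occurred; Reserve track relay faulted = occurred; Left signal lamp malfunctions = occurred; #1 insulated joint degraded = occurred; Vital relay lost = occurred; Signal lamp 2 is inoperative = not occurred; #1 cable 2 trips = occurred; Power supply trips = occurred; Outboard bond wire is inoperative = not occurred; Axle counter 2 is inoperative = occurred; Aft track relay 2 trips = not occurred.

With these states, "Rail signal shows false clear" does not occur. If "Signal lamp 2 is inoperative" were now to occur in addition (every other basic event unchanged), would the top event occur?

Counterfactual: set "Signal lamp 2 is inoperative" to occurred.
Detection branch down [OR]: Upper axle counter offline=not, Aft cable offline=not → no input occurs → does not occur.
Interlocking logic lost [AND]: Left signal lamp malfunctions=occurs, South interlocking CPU stuck=occurs, #1 insulated joint degraded=occurs → all inputs occur → occurs.
Signal drive unavailable [AND]: Lamp driver faulted=occurs, Vital relay lost=occurs → all inputs occur → occurs.
Power stage inoperative [AND]: Power supply trips=occurs, Axle counter 2 is inoperative=occurs → all inputs occur → occurs.
Track circuit fails [OR]: #1 cable 2 trips=occurs, Aft track relay 2 trips=not, Signal lamp 2 is inoperative=occurs → at least one input occurs → occurs.
Vital path fails [AND]: Outboard bond wire is inoperative=not, Signal drive unavailable=occurs, Power stage inoperative=occurs, Track circuit fails=occurs → not all inputs occur → does not occur.
Detection branch 2 fails [AND]: Reserve track relay faulted=occurs, Interlocking logic lost=occurs, Vital path fails=not → not all inputs occur → does not occur.
Rail signal shows false clear [OR]: Detection branch down=not, Detection branch 2 fails=not, Interlocking CPU 2 is inoperative=not → no input occurs → does not occur.

No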